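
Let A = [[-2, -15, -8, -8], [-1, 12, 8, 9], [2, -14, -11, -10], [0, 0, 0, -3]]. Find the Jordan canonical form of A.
The characteristic polynomial is det(xI - A) = (x - 5)(x + 3)^3, so the eigenvalues are -3 (algebraic multiplicity 3), 5 (algebraic multiplicity 1).

For λ = -3: rank(A + 3I) = 3, rank((A + 3I)^2) = 2, rank((A + 3I)^3) = 1. The eigenspace has dimension 4 - 3 = 1, so there is 1 Jordan block; the rank sequence gives block sizes [3].

For λ = 5: algebraic multiplicity 1 gives one 1×1 block.

Assembling the blocks gives the Jordan form J above.

J = [[-3, 1, 0, 0], [0, -3, 1, 0], [0, 0, -3, 0], [0, 0, 0, 5]]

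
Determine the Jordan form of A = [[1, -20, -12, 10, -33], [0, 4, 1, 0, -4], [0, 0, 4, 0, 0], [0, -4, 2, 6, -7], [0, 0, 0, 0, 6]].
J = [[1, 0, 0, 0, 0], [0, 4, 1, 0, 0], [0, 0, 4, 0, 0], [0, 0, 0, 6, 1], [0, 0, 0, 0, 6]]

The characteristic polynomial is det(xI - A) = (x - 6)^2(x - 4)^2(x - 1), so the eigenvalues are 1 (algebraic multiplicity 1), 4 (algebraic multiplicity 2), 6 (algebraic multiplicity 2).

For λ = 1: algebraic multiplicity 1 gives one 1×1 block.

For λ = 4: rank(A - 4I) = 4, rank((A - 4I)^2) = 3. The eigenspace has dimension 5 - 4 = 1, so there is 1 Jordan block; the rank sequence gives block sizes [2].

For λ = 6: rank(A - 6I) = 4, rank((A - 6I)^2) = 3. The eigenspace has dimension 5 - 4 = 1, so there is 1 Jordan block; the rank sequence gives block sizes [2].

Assembling the blocks gives the Jordan form J above.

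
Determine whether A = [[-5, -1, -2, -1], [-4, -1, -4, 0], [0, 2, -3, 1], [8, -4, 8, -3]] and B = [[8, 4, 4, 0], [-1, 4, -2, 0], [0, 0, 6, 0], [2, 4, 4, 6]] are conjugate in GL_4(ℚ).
No.

trace(A) = -12 but trace(B) = 24. The trace is a similarity invariant, so A and B are not similar.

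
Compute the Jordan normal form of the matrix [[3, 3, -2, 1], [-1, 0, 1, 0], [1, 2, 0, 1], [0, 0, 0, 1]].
The characteristic polynomial is det(xI - A) = (x - 1)^4, so the eigenvalues are 1 (algebraic multiplicity 4).

For λ = 1: rank(A - I) = 2, rank((A - I)^2) = 1, rank((A - I)^3) = 0. The eigenspace has dimension 4 - 2 = 2, so there are 2 Jordan blocks; the rank sequence gives block sizes [3, 1].

Assembling the blocks gives the Jordan form J above.

J = [[1, 1, 0, 0], [0, 1, 1, 0], [0, 0, 1, 0], [0, 0, 0, 1]]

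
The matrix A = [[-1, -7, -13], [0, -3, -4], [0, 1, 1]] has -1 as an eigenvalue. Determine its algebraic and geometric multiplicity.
The characteristic polynomial is (x + 1)^3, so the factor x + 1 appears with exponent 3: the algebraic multiplicity is 3.

rank(A + I) = 2, so the eigenspace has dimension 3 - 2 = 1: the geometric multiplicity is 1.

Since 1 < 3, A is not diagonalizable.

algebraic multiplicity 3, geometric multiplicity 1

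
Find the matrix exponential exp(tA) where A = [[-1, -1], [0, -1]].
e^{tA} = [[e^{-t}, -t*e^{-t}], [0, e^{-t}]]

A has Jordan form J = [[-1, 1], [0, -1]] with A = PJP^{-1}, so e^{tA} = P e^{tJ} P^{-1}.

For a Jordan block J_k(λ), e^{tJ_k(λ)} = e^{λt} · (I + tN + t^2 N^2/2! + ... + t^{k-1} N^{k-1}/(k-1)!) where N is the nilpotent superdiagonal part.

Assembling the blocks and conjugating back gives the entries of e^{tA} as shown above.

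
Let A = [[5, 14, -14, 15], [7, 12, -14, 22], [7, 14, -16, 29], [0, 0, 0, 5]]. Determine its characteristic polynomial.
xI - A = [[x - 5, -14, 14, -15], [-7, x - 12, 14, -22], [-7, -14, x + 16, -29], [0, 0, 0, x - 5]].

Expanding det(xI - A) along the first row:
det(xI - A) = + (x - 5)·det([[x - 12, 14, -22], [-14, x + 16, -29], [0, 0, x - 5]]) - (-14)·det([[-7, 14, -22], [-7, x + 16, -29], [0, 0, x - 5]]) + (14)·det([[-7, x - 12, -22], [-7, -14, -29], [0, 0, x - 5]]) - (-15)·det([[-7, x - 12, 14], [-7, -14, x + 16], [0, 0, 0]]).

Evaluating gives χ_A(x) = x^4 - 6x^3 - 11x^2 + 60x + 100 = (x - 5)^2(x + 2)^2.

χ_A(x) = (x - 5)^2(x + 2)^2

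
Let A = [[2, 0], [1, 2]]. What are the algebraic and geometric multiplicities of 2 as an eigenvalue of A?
The characteristic polynomial is (x - 2)^2, so the factor x - 2 appears with exponent 2: the algebraic multiplicity is 2.

rank(A - 2I) = 1, so the eigenspace has dimension 2 - 1 = 1: the geometric multiplicity is 1.

Since 1 < 2, A is not diagonalizable.

algebraic multiplicity 2, geometric multiplicity 1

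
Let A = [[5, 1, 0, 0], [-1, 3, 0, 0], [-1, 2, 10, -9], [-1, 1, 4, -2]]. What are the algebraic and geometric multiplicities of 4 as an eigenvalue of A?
The characteristic polynomial is (x - 4)^4, so the factor x - 4 appears with exponent 4: the algebraic multiplicity is 4.

rank(A - 4I) = 2, so the eigenspace has dimension 4 - 2 = 2: the geometric multiplicity is 2.

Since 2 < 4, A is not diagonalizable.

algebraic multiplicity 4, geometric multiplicity 2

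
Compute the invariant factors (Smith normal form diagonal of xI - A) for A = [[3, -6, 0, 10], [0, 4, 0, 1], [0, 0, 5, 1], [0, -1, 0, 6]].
The Jordan structure of A has elementary divisors (x - 3), (x - 5)^3. Arranging the block sizes at each eigenvalue in decreasing order and taking row products gives the invariant factors.

Invariant factors (smallest first, each dividing the next): (x - 5)^3(x - 3).

Check: the last factor (x - 5)^3(x - 3) is the minimal polynomial, and the product (x - 5)^3(x - 3) is the characteristic polynomial.

(x - 5)^3(x - 3)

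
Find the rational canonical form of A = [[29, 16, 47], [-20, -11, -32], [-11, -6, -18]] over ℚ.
R = [[0, 0, -1], [1, 0, -2], [0, 1, 0]]

The invariant factors of A (the non-unit diagonal entries of the Smith normal form of xI - A over ℚ[x]) are x^3 + 2x + 1, each dividing the next. The characteristic polynomial is their product, x^3 + 2x + 1.

The rational canonical form is the block-diagonal matrix of companion matrices C(f_i):
R = [[0, 0, -1], [1, 0, -2], [0, 1, 0]].

Note the characteristic polynomial does not split into linear factors over ℚ, so A has no Jordan form over ℚ; the rational canonical form exists over any field.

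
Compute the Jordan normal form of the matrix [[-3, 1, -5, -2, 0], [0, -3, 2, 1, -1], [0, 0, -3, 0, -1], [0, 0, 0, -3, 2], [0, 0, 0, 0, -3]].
J = [[-3, 1, 0, 0, 0], [0, -3, 1, 0, 0], [0, 0, -3, 0, 0], [0, 0, 0, -3, 1], [0, 0, 0, 0, -3]]

The characteristic polynomial is det(xI - A) = (x + 3)^5, so the eigenvalues are -3 (algebraic multiplicity 5).

For λ = -3: rank(A + 3I) = 3, rank((A + 3I)^2) = 1, rank((A + 3I)^3) = 0. The eigenspace has dimension 5 - 3 = 2, so there are 2 Jordan blocks; the rank sequence gives block sizes [3, 2].

Assembling the blocks gives the Jordan form J above.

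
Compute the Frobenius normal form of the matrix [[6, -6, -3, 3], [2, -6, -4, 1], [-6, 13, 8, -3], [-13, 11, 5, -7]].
The invariant factors of A (the non-unit diagonal entries of the Smith normal form of xI - A over ℚ[x]) are (x - 1)(x^3 - 3x + 3), each dividing the next. The characteristic polynomial is their product, (x - 1)(x^3 - 3x + 3).

The rational canonical form is the block-diagonal matrix of companion matrices C(f_i):
R = [[0, 0, 0, 3], [1, 0, 0, -6], [0, 1, 0, 3], [0, 0, 1, 1]].

Note the characteristic polynomial does not split into linear factors over ℚ, so A has no Jordan form over ℚ; the rational canonical form exists over any field.

R = [[0, 0, 0, 3], [1, 0, 0, -6], [0, 1, 0, 3], [0, 0, 1, 1]]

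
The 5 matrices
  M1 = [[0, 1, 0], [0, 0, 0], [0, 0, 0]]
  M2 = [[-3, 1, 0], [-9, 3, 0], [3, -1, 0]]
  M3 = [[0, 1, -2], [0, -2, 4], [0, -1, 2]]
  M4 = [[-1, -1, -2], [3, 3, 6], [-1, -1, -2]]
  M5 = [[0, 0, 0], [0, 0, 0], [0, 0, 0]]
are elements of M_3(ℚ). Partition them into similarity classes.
Characteristic polynomials: χ_{M1} = x^3, χ_{M2} = x^3, χ_{M3} = x^3, χ_{M4} = x^3, χ_{M5} = x^3.

{M1, M2, M3, M4}: invariant factors x, x^2.

{M5}: invariant factors x, x, x.

Matrices are similar if and only if their invariant-factor lists agree; the partition into similarity classes is {M1, M2, M3, M4}, {M5}.

2 classes: {M1, M2, M3, M4}, {M5}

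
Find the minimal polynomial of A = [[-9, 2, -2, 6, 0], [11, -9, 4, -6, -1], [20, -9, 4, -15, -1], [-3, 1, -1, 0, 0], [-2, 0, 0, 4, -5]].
The characteristic polynomial factors as (x + 3)^3(x + 5)^2. The minimal polynomial is ∏(x - λ)^{k_λ} where k_λ is the size of the largest Jordan block at λ.

For λ = -5: rank(A + 5I) = 4, and the largest Jordan block has size 2 (the smallest k with rank((A + 5I)^k) = rank((A + 5I)^(k+1))).
For λ = -3: rank(A + 3I) = 3, and the largest Jordan block has size 2 (the smallest k with rank((A + 3I)^k) = rank((A + 3I)^(k+1))).

So m_A(x) = (x + 3)^2(x + 5)^2.

m_A(x) = (x + 3)^2(x + 5)^2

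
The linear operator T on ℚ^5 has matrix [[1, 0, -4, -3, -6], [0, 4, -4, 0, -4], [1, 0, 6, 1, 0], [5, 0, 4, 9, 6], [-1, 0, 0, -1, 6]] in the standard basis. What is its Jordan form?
The characteristic polynomial is det(xI - A) = (x - 6)^3(x - 4)^2, so the eigenvalues are 4 (algebraic multiplicity 2), 6 (algebraic multiplicity 3).

For λ = 4: rank(A - 4I) = 3. The eigenspace has dimension 5 - 3 = 2, so there are 2 Jordan blocks; the rank sequence gives block sizes [1, 1].

For λ = 6: rank(A - 6I) = 3, rank((A - 6I)^2) = 2. The eigenspace has dimension 5 - 3 = 2, so there are 2 Jordan blocks; the rank sequence gives block sizes [2, 1].

Assembling the blocks gives the Jordan form J above.

J = [[4, 0, 0, 0, 0], [0, 4, 0, 0, 0], [0, 0, 6, 1, 0], [0, 0, 0, 6, 0], [0, 0, 0, 0, 6]]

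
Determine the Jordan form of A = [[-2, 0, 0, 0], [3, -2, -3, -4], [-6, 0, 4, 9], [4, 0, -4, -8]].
J = [[-2, 1, 0, 0], [0, -2, 1, 0], [0, 0, -2, 0], [0, 0, 0, -2]]

The characteristic polynomial is det(xI - A) = (x + 2)^4, so the eigenvalues are -2 (algebraic multiplicity 4).

For λ = -2: rank(A + 2I) = 2, rank((A + 2I)^2) = 1, rank((A + 2I)^3) = 0. The eigenspace has dimension 4 - 2 = 2, so there are 2 Jordan blocks; the rank sequence gives block sizes [3, 1].

Assembling the blocks gives the Jordan form J above.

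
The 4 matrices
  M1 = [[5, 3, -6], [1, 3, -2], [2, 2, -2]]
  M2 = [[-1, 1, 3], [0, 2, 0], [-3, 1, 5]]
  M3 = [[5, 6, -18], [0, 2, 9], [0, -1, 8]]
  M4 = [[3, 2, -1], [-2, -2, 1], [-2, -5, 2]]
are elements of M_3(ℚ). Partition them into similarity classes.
3 classes: {M1, M2}, {M3}, {M4}

Characteristic polynomials: χ_{M1} = (x - 2)^3, χ_{M2} = (x - 2)^3, χ_{M3} = (x - 5)^3, χ_{M4} = (x - 1)^3.

{M1, M2}: invariant factors x - 2, (x - 2)^2.

{M3}: invariant factors x - 5, (x - 5)^2.

{M4}: invariant factors (x - 1)^3.

Matrices are similar if and only if their invariant-factor lists agree; the partition into similarity classes is {M1, M2}, {M3}, {M4}.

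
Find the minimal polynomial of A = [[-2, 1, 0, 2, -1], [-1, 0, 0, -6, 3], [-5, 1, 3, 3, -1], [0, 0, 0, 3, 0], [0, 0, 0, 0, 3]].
The characteristic polynomial factors as (x - 3)^3(x + 1)^2. The minimal polynomial is ∏(x - λ)^{k_λ} where k_λ is the size of the largest Jordan block at λ.

For λ = -1: rank(A + I) = 4, and the largest Jordan block has size 2 (the smallest k with rank((A + I)^k) = rank((A + I)^(k+1))).
For λ = 3: rank(A - 3I) = 3, and the largest Jordan block has size 2 (the smallest k with rank((A - 3I)^k) = rank((A - 3I)^(k+1))).

So m_A(x) = (x - 3)^2(x + 1)^2.

m_A(x) = (x - 3)^2(x + 1)^2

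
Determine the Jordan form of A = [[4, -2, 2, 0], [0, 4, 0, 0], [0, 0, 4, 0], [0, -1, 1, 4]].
J = [[4, 1, 0, 0], [0, 4, 0, 0], [0, 0, 4, 0], [0, 0, 0, 4]]

The characteristic polynomial is det(xI - A) = (x - 4)^4, so the eigenvalues are 4 (algebraic multiplicity 4).

For λ = 4: rank(A - 4I) = 1, rank((A - 4I)^2) = 0. The eigenspace has dimension 4 - 1 = 3, so there are 3 Jordan blocks; the rank sequence gives block sizes [2, 1, 1].

Assembling the blocks gives the Jordan form J above.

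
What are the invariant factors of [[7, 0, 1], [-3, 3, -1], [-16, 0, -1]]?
The Jordan structure of A has elementary divisors (x - 3)^3. Arranging the block sizes at each eigenvalue in decreasing order and taking row products gives the invariant factors.

Invariant factors (smallest first, each dividing the next): (x - 3)^3.

Check: the last factor (x - 3)^3 is the minimal polynomial, and the product (x - 3)^3 is the characteristic polynomial.

(x - 3)^3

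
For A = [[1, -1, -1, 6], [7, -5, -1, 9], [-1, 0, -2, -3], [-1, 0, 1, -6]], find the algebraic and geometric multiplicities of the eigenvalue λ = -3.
algebraic multiplicity 4, geometric multiplicity 2

The characteristic polynomial is (x + 3)^4, so the factor x + 3 appears with exponent 4: the algebraic multiplicity is 4.

rank(A + 3I) = 2, so the eigenspace has dimension 4 - 2 = 2: the geometric multiplicity is 2.

Since 2 < 4, A is not diagonalizable.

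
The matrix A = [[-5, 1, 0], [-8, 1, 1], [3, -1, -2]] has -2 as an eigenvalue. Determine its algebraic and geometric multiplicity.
algebraic multiplicity 3, geometric multiplicity 1

The characteristic polynomial is (x + 2)^3, so the factor x + 2 appears with exponent 3: the algebraic multiplicity is 3.

rank(A + 2I) = 2, so the eigenspace has dimension 3 - 2 = 1: the geometric multiplicity is 1.

Since 1 < 3, A is not diagonalizable.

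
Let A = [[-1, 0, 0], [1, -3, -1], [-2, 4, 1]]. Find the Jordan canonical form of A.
J = [[-1, 1, 0], [0, -1, 0], [0, 0, -1]]

The characteristic polynomial is det(xI - A) = (x + 1)^3, so the eigenvalues are -1 (algebraic multiplicity 3).

For λ = -1: rank(A + I) = 1, rank((A + I)^2) = 0. The eigenspace has dimension 3 - 1 = 2, so there are 2 Jordan blocks; the rank sequence gives block sizes [2, 1].

Assembling the blocks gives the Jordan form J above.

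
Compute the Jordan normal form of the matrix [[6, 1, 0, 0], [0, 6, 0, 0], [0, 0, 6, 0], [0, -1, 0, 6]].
The characteristic polynomial is det(xI - A) = (x - 6)^4, so the eigenvalues are 6 (algebraic multiplicity 4).

For λ = 6: rank(A - 6I) = 1, rank((A - 6I)^2) = 0. The eigenspace has dimension 4 - 1 = 3, so there are 3 Jordan blocks; the rank sequence gives block sizes [2, 1, 1].

Assembling the blocks gives the Jordan form J above.

J = [[6, 1, 0, 0], [0, 6, 0, 0], [0, 0, 6, 0], [0, 0, 0, 6]]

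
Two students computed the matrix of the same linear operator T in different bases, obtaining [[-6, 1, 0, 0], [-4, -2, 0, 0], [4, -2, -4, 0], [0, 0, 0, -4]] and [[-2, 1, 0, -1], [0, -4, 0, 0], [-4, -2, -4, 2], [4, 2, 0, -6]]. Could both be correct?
Two matrices over a field are similar if and only if they have the same invariant factors.

Both A and B have characteristic polynomial (x + 4)^4 and minimal polynomial (x + 4)^2. Computing further, both have invariant factors x + 4, x + 4, (x + 4)^2. Hence A and B are similar.

Yes.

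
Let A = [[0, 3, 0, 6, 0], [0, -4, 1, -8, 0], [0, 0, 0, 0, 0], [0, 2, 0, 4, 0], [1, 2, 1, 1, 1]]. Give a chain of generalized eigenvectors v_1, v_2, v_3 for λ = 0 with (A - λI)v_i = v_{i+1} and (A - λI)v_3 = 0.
We seek v_1 ∈ ker(A^3) \ ker(A^2), then set v_{i+1} = A v_i.

One such chain is v_1 = [[0, 0, 1, 0, 0]]^T, v_2 = [[0, 1, 0, 0, 1]]^T, v_3 = [[3, -4, 0, 2, 3]]^T. Check: A v_3 = [[0, 0, 0, 0, 0]]^T = 0.

v_1 = [[0, 0, 1, 0, 0]]^T, v_2 = [[0, 1, 0, 0, 1]]^T, v_3 = [[3, -4, 0, 2, 3]]^T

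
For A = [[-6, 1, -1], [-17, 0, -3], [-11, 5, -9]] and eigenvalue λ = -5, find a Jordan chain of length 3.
v_1 = [[0, 1, 1]]^T, v_2 = [[0, 2, 1]]^T, v_3 = [[1, 7, 6]]^T

We seek v_1 ∈ ker((A + 5I)^3) \ ker((A + 5I)^2), then set v_{i+1} = (A + 5I) v_i.

One such chain is v_1 = [[0, 1, 1]]^T, v_2 = [[0, 2, 1]]^T, v_3 = [[1, 7, 6]]^T. Check: (A + 5I) v_3 = [[0, 0, 0]]^T = 0.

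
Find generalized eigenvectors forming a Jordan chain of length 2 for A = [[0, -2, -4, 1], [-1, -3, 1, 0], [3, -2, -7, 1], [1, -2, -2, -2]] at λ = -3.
We seek v_1 ∈ ker((A + 3I)^2) \ ker(A + 3I), then set v_{i+1} = (A + 3I) v_i.

One such chain is v_1 = [[-3, 1, -2, 1]]^T, v_2 = [[-2, 1, -2, 0]]^T. Check: (A + 3I) v_2 = [[0, 0, 0, 0]]^T = 0.

v_1 = [[-3, 1, -2, 1]]^T, v_2 = [[-2, 1, -2, 0]]^T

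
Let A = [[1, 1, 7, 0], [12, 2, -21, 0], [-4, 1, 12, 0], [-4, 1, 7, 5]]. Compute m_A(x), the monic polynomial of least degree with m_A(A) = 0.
The characteristic polynomial factors as (x - 5)^4. The minimal polynomial is ∏(x - λ)^{k_λ} where k_λ is the size of the largest Jordan block at λ.

For λ = 5: rank(A - 5I) = 1, and the largest Jordan block has size 2 (the smallest k with rank((A - 5I)^k) = rank((A - 5I)^(k+1))).

So m_A(x) = (x - 5)^2.

m_A(x) = (x - 5)^2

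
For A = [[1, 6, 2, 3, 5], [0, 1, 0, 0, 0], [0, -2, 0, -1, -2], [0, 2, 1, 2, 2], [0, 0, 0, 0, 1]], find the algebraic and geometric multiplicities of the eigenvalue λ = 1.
The characteristic polynomial is (x - 1)^5, so the factor x - 1 appears with exponent 5: the algebraic multiplicity is 5.

rank(A - I) = 2, so the eigenspace has dimension 5 - 2 = 3: the geometric multiplicity is 3.

Since 3 < 5, A is not diagonalizable.

algebraic multiplicity 5, geometric multiplicity 3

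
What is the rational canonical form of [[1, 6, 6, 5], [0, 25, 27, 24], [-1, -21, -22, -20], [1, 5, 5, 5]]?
The invariant factors of A (the non-unit diagonal entries of the Smith normal form of xI - A over ℚ[x]) are (x - 6)(x - 1)^3, each dividing the next. The characteristic polynomial is their product, (x - 6)(x - 1)^3.

The rational canonical form is the block-diagonal matrix of companion matrices C(f_i):
R = [[0, 0, 0, -6], [1, 0, 0, 19], [0, 1, 0, -21], [0, 0, 1, 9]].

R = [[0, 0, 0, -6], [1, 0, 0, 19], [0, 1, 0, -21], [0, 0, 1, 9]]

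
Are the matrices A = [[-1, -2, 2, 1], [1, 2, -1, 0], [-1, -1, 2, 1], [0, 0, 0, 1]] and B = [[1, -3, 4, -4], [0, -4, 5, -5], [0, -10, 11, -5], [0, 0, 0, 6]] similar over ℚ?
No.

trace(A) = 4 but trace(B) = 14. The trace is a similarity invariant, so A and B are not similar.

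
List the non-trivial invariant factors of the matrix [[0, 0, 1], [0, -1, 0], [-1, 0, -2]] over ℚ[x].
x + 1, (x + 1)^2

The Jordan structure of A has elementary divisors (x + 1)^2, (x + 1). Arranging the block sizes at each eigenvalue in decreasing order and taking row products gives the invariant factors.

Invariant factors (smallest first, each dividing the next): x + 1, (x + 1)^2.

Check: the last factor (x + 1)^2 is the minimal polynomial, and the product (x + 1)^3 is the characteristic polynomial.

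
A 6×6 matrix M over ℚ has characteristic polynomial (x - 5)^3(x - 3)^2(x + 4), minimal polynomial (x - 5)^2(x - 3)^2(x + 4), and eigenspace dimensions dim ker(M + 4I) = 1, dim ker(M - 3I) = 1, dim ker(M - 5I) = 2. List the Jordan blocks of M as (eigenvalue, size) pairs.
Jordan blocks: (-4, 1), (3, 2), (5, 2), (5, 1)

λ = -4: algebraic multiplicity 1 (exponent in χ_M), largest block size 1 (exponent in m_M), 1 block (geometric multiplicity). This forces block sizes [1].
λ = 3: algebraic multiplicity 2 (exponent in χ_M), largest block size 2 (exponent in m_M), 1 block (geometric multiplicity). This forces block sizes [2].
λ = 5: algebraic multiplicity 3 (exponent in χ_M), largest block size 2 (exponent in m_M), 2 blocks (geometric multiplicity). These force block sizes [2, 1].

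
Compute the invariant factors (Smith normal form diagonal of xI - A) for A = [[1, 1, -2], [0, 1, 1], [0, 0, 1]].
The Jordan structure of A has elementary divisors (x - 1)^3. Arranging the block sizes at each eigenvalue in decreasing order and taking row products gives the invariant factors.

Invariant factors (smallest first, each dividing the next): (x - 1)^3.

Check: the last factor (x - 1)^3 is the minimal polynomial, and the product (x - 1)^3 is the characteristic polynomial.

(x - 1)^3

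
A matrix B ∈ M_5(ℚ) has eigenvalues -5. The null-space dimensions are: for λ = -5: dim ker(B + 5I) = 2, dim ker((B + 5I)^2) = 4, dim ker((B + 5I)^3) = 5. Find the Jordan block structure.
Jordan blocks: (-5, 3), (-5, 2)

λ = -5: successive nullity increments [2, 2, 1] count blocks of size ≥ k; block sizes are [3, 2].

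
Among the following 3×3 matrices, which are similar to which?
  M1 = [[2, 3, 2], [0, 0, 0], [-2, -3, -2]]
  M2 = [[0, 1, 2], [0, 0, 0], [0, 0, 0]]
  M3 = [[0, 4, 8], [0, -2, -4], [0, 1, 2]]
Characteristic polynomials: χ_{M1} = x^3, χ_{M2} = x^3, χ_{M3} = x^3.

{M1, M2, M3}: invariant factors x, x^2.

Matrices are similar if and only if their invariant-factor lists agree; the partition into similarity classes is {M1, M2, M3}.

1 class: {M1, M2, M3}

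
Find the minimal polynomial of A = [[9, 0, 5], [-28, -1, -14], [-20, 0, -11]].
The characteristic polynomial factors as (x + 1)^3. The minimal polynomial is ∏(x - λ)^{k_λ} where k_λ is the size of the largest Jordan block at λ.

For λ = -1: rank(A + I) = 1, and the largest Jordan block has size 2 (the smallest k with rank((A + I)^k) = rank((A + I)^(k+1))).

So m_A(x) = (x + 1)^2.

m_A(x) = (x + 1)^2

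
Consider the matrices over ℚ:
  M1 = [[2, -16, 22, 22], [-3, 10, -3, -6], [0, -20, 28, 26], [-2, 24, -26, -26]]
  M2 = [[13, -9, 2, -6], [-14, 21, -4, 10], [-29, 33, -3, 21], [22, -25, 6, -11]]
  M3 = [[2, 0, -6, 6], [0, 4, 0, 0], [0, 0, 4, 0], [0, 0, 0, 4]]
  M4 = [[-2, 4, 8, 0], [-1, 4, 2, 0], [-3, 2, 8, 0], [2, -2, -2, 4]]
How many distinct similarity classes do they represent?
Characteristic polynomials: χ_{M1} = (x - 4)^3(x - 2), χ_{M2} = (x - 5)^4, χ_{M3} = (x - 4)^3(x - 2), χ_{M4} = (x - 4)^3(x - 2).

{M1, M4}: invariant factors x - 4, (x - 4)^2(x - 2).

{M2}: invariant factors (x - 5)^2, (x - 5)^2.

{M3}: invariant factors x - 4, x - 4, (x - 4)(x - 2).

Matrices are similar if and only if their invariant-factor lists agree; the partition into similarity classes is {M1, M4}, {M2}, {M3}.

3 classes: {M1, M4}, {M2}, {M3}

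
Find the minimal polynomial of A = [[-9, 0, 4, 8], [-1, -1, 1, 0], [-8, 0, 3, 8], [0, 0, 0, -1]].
m_A(x) = (x + 1)^2(x + 5)

The characteristic polynomial factors as (x + 1)^3(x + 5). The minimal polynomial is ∏(x - λ)^{k_λ} where k_λ is the size of the largest Jordan block at λ.

For λ = -5: rank(A + 5I) = 3, and the largest Jordan block has size 1 (the smallest k with rank((A + 5I)^k) = rank((A + 5I)^(k+1))).
For λ = -1: rank(A + I) = 2, and the largest Jordan block has size 2 (the smallest k with rank((A + I)^k) = rank((A + I)^(k+1))).

So m_A(x) = (x + 1)^2(x + 5).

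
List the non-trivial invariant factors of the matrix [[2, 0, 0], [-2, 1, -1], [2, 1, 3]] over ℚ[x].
The Jordan structure of A has elementary divisors (x - 2)^2, (x - 2). Arranging the block sizes at each eigenvalue in decreasing order and taking row products gives the invariant factors.

Invariant factors (smallest first, each dividing the next): x - 2, (x - 2)^2.

Check: the last factor (x - 2)^2 is the minimal polynomial, and the product (x - 2)^3 is the characteristic polynomial.

x - 2, (x - 2)^2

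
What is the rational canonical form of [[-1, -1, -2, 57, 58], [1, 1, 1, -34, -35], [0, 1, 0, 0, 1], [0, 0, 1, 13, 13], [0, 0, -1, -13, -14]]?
R = [[0, 0, 0, 0, 36], [1, 0, 0, 0, -48], [0, 1, 0, 0, 1], [0, 0, 1, 0, 13], [0, 0, 0, 1, -1]]

The invariant factors of A (the non-unit diagonal entries of the Smith normal form of xI - A over ℚ[x]) are (x - 2)^2(x - 1)(x + 3)^2, each dividing the next. The characteristic polynomial is their product, (x - 2)^2(x - 1)(x + 3)^2.

The rational canonical form is the block-diagonal matrix of companion matrices C(f_i):
R = [[0, 0, 0, 0, 36], [1, 0, 0, 0, -48], [0, 1, 0, 0, 1], [0, 0, 1, 0, 13], [0, 0, 0, 1, -1]].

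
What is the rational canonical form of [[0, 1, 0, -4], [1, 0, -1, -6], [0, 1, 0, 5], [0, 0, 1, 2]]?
The invariant factors of A (the non-unit diagonal entries of the Smith normal form of xI - A over ℚ[x]) are (x^2 - x - 3)^2, each dividing the next. The characteristic polynomial is their product, (x^2 - x - 3)^2.

The rational canonical form is the block-diagonal matrix of companion matrices C(f_i):
R = [[0, 0, 0, -9], [1, 0, 0, -6], [0, 1, 0, 5], [0, 0, 1, 2]].

Note the characteristic polynomial does not split into linear factors over ℚ, so A has no Jordan form over ℚ; the rational canonical form exists over any field.

R = [[0, 0, 0, -9], [1, 0, 0, -6], [0, 1, 0, 5], [0, 0, 1, 2]]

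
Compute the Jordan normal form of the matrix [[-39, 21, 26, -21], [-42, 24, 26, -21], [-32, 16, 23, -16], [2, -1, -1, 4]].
The characteristic polynomial is det(xI - A) = (x - 3)^4, so the eigenvalues are 3 (algebraic multiplicity 4).

For λ = 3: rank(A - 3I) = 2, rank((A - 3I)^2) = 1, rank((A - 3I)^3) = 0. The eigenspace has dimension 4 - 2 = 2, so there are 2 Jordan blocks; the rank sequence gives block sizes [3, 1].

Assembling the blocks gives the Jordan form J above.

J = [[3, 1, 0, 0], [0, 3, 1, 0], [0, 0, 3, 0], [0, 0, 0, 3]]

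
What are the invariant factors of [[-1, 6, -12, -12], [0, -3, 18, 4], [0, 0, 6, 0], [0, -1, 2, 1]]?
The Jordan structure of A has elementary divisors (x + 1)^2, (x + 1), (x - 6). Arranging the block sizes at each eigenvalue in decreasing order and taking row products gives the invariant factors.

Invariant factors (smallest first, each dividing the next): x + 1, (x - 6)(x + 1)^2.

Check: the last factor (x - 6)(x + 1)^2 is the minimal polynomial, and the product (x - 6)(x + 1)^3 is the characteristic polynomial.

x + 1, (x - 6)(x + 1)^2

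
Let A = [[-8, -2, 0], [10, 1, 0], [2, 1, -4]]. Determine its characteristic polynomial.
χ_A(x) = (x + 3)(x + 4)^2

xI - A = [[x + 8, 2, 0], [-10, x - 1, 0], [-2, -1, x + 4]].

Expanding det(xI - A) along the first row:
det(xI - A) = + (x + 8)·det([[x - 1, 0], [-1, x + 4]]) - (2)·det([[-10, 0], [-2, x + 4]]) + (0)·det([[-10, x - 1], [-2, -1]]).

Evaluating gives χ_A(x) = x^3 + 11x^2 + 40x + 48 = (x + 3)(x + 4)^2.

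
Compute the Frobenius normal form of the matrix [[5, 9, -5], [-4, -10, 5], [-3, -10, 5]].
The invariant factors of A (the non-unit diagonal entries of the Smith normal form of xI - A over ℚ[x]) are x^3 - 4x + 5, each dividing the next. The characteristic polynomial is their product, x^3 - 4x + 5.

The rational canonical form is the block-diagonal matrix of companion matrices C(f_i):
R = [[0, 0, -5], [1, 0, 4], [0, 1, 0]].

Note the characteristic polynomial does not split into linear factors over ℚ, so A has no Jordan form over ℚ; the rational canonical form exists over any field.

R = [[0, 0, -5], [1, 0, 4], [0, 1, 0]]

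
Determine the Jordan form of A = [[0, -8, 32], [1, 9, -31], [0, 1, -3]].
The characteristic polynomial is det(xI - A) = (x - 2)^3, so the eigenvalues are 2 (algebraic multiplicity 3).

For λ = 2: rank(A - 2I) = 2, rank((A - 2I)^2) = 1, rank((A - 2I)^3) = 0. The eigenspace has dimension 3 - 2 = 1, so there is 1 Jordan block; the rank sequence gives block sizes [3].

Assembling the blocks gives the Jordan form J above.

J = [[2, 1, 0], [0, 2, 1], [0, 0, 2]]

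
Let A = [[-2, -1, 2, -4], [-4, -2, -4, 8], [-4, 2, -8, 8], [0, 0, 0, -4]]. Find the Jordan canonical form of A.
J = [[-4, 1, 0, 0], [0, -4, 0, 0], [0, 0, -4, 0], [0, 0, 0, -4]]

The characteristic polynomial is det(xI - A) = (x + 4)^4, so the eigenvalues are -4 (algebraic multiplicity 4).

For λ = -4: rank(A + 4I) = 1, rank((A + 4I)^2) = 0. The eigenspace has dimension 4 - 1 = 3, so there are 3 Jordan blocks; the rank sequence gives block sizes [2, 1, 1].

Assembling the blocks gives the Jordan form J above.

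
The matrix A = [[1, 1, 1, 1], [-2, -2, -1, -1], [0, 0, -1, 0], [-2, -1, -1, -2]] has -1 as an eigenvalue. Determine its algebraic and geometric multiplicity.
The characteristic polynomial is (x + 1)^4, so the factor x + 1 appears with exponent 4: the algebraic multiplicity is 4.

rank(A + I) = 1, so the eigenspace has dimension 4 - 1 = 3: the geometric multiplicity is 3.

Since 3 < 4, A is not diagonalizable.

algebraic multiplicity 4, geometric multiplicity 3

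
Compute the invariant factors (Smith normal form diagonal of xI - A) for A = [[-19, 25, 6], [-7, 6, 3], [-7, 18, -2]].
(x + 5)^3

The Jordan structure of A has elementary divisors (x + 5)^3. Arranging the block sizes at each eigenvalue in decreasing order and taking row products gives the invariant factors.

Invariant factors (smallest first, each dividing the next): (x + 5)^3.

Check: the last factor (x + 5)^3 is the minimal polynomial, and the product (x + 5)^3 is the characteristic polynomial.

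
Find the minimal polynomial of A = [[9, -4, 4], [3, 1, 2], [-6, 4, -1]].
The characteristic polynomial factors as (x - 3)^3. The minimal polynomial is ∏(x - λ)^{k_λ} where k_λ is the size of the largest Jordan block at λ.

For λ = 3: rank(A - 3I) = 1, and the largest Jordan block has size 2 (the smallest k with rank((A - 3I)^k) = rank((A - 3I)^(k+1))).

So m_A(x) = (x - 3)^2.

m_A(x) = (x - 3)^2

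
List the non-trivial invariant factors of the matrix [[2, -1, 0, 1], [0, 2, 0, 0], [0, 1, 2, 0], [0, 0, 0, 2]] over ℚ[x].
(x - 2)^2, (x - 2)^2

The Jordan structure of A has elementary divisors (x - 2)^2, (x - 2)^2. Arranging the block sizes at each eigenvalue in decreasing order and taking row products gives the invariant factors.

Invariant factors (smallest first, each dividing the next): (x - 2)^2, (x - 2)^2.

Check: the last factor (x - 2)^2 is the minimal polynomial, and the product (x - 2)^4 is the characteristic polynomial.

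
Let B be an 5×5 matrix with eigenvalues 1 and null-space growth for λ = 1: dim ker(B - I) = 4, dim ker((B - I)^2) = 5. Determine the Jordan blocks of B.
λ = 1: successive nullity increments [4, 1] count blocks of size ≥ k; block sizes are [2, 1, 1, 1].

Jordan blocks: (1, 2), (1, 1), (1, 1), (1, 1)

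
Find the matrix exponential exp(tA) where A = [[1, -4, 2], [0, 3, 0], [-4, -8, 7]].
e^{tA} = [[(2 - e^{2*t})*e^{3*t}, 2*(1 - e^{2*t})*e^{3*t}, e^{5*t} - e^{3*t}], [0, e^{3*t}, 0], [2*(1 - e^{2*t})*e^{3*t}, 4*(1 - e^{2*t})*e^{3*t}, 2*e^{5*t} - e^{3*t}]]

A has Jordan form J = [[3, 0, 0], [0, 3, 0], [0, 0, 5]] with A = PJP^{-1}, so e^{tA} = P e^{tJ} P^{-1}.

For a Jordan block J_k(λ), e^{tJ_k(λ)} = e^{λt} · (I + tN + t^2 N^2/2! + ... + t^{k-1} N^{k-1}/(k-1)!) where N is the nilpotent superdiagonal part.

Assembling the blocks and conjugating back gives the entries of e^{tA} as shown above.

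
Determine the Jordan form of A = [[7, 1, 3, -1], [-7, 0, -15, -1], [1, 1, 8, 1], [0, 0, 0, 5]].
J = [[5, 1, 0, 0], [0, 5, 1, 0], [0, 0, 5, 0], [0, 0, 0, 5]]

The characteristic polynomial is det(xI - A) = (x - 5)^4, so the eigenvalues are 5 (algebraic multiplicity 4).

For λ = 5: rank(A - 5I) = 2, rank((A - 5I)^2) = 1, rank((A - 5I)^3) = 0. The eigenspace has dimension 4 - 2 = 2, so there are 2 Jordan blocks; the rank sequence gives block sizes [3, 1].

Assembling the blocks gives the Jordan form J above.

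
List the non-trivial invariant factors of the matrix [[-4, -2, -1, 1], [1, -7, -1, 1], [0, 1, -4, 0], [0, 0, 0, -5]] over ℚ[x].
The Jordan structure of A has elementary divisors (x + 5)^3, (x + 5). Arranging the block sizes at each eigenvalue in decreasing order and taking row products gives the invariant factors.

Invariant factors (smallest first, each dividing the next): x + 5, (x + 5)^3.

Check: the last factor (x + 5)^3 is the minimal polynomial, and the product (x + 5)^4 is the characteristic polynomial.

x + 5, (x + 5)^3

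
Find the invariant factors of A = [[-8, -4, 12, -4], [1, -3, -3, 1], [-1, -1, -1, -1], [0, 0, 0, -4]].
The Jordan structure of A has elementary divisors (x + 4)^2, (x + 4), (x + 4). Arranging the block sizes at each eigenvalue in decreasing order and taking row products gives the invariant factors.

Invariant factors (smallest first, each dividing the next): x + 4, x + 4, (x + 4)^2.

Check: the last factor (x + 4)^2 is the minimal polynomial, and the product (x + 4)^4 is the characteristic polynomial.

x + 4, x + 4, (x + 4)^2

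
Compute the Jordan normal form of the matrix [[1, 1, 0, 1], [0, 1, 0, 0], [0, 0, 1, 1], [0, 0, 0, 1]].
The characteristic polynomial is det(xI - A) = (x - 1)^4, so the eigenvalues are 1 (algebraic multiplicity 4).

For λ = 1: rank(A - I) = 2, rank((A - I)^2) = 0. The eigenspace has dimension 4 - 2 = 2, so there are 2 Jordan blocks; the rank sequence gives block sizes [2, 2].

Assembling the blocks gives the Jordan form J above.

J = [[1, 1, 0, 0], [0, 1, 0, 0], [0, 0, 1, 1], [0, 0, 0, 1]]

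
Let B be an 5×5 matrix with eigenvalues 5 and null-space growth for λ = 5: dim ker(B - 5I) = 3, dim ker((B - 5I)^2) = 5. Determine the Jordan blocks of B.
λ = 5: successive nullity increments [3, 2] count blocks of size ≥ k; block sizes are [2, 2, 1].

Jordan blocks: (5, 2), (5, 2), (5, 1)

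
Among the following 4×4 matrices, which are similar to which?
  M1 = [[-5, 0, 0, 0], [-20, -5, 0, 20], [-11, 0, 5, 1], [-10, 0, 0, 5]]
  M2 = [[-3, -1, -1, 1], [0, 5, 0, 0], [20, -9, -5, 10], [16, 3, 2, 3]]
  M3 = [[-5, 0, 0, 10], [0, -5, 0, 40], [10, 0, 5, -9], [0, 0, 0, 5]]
Characteristic polynomials: χ_{M1} = (x - 5)^2(x + 5)^2, χ_{M2} = (x - 5)^2(x + 5)^2, χ_{M3} = (x - 5)^2(x + 5)^2.

{M1, M3}: invariant factors x + 5, (x - 5)^2(x + 5).

{M2}: invariant factors (x - 5)^2(x + 5)^2.

Matrices are similar if and only if their invariant-factor lists agree; the partition into similarity classes is {M1, M3}, {M2}.

2 classes: {M1, M3}, {M2}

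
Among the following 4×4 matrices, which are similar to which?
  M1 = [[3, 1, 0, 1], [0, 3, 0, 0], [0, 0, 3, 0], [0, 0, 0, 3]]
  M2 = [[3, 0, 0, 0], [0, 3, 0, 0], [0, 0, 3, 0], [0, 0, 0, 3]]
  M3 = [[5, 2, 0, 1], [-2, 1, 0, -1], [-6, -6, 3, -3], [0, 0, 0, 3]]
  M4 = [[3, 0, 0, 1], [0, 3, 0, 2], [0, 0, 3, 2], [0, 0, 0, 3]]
Characteristic polynomials: χ_{M1} = (x - 3)^4, χ_{M2} = (x - 3)^4, χ_{M3} = (x - 3)^4, χ_{M4} = (x - 3)^4.

{M1, M3, M4}: invariant factors x - 3, x - 3, (x - 3)^2.

{M2}: invariant factors x - 3, x - 3, x - 3, x - 3.

Matrices are similar if and only if their invariant-factor lists agree; the partition into similarity classes is {M1, M3, M4}, {M2}.

2 classes: {M1, M3, M4}, {M2}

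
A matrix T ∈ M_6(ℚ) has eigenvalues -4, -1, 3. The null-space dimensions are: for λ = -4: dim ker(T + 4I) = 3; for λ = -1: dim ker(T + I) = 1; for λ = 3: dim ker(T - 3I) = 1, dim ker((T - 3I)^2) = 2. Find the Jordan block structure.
λ = -4: successive nullity increments [3] count blocks of size ≥ k; block sizes are [1, 1, 1].
λ = -1: successive nullity increments [1] count blocks of size ≥ k; block sizes are [1].
λ = 3: successive nullity increments [1, 1] count blocks of size ≥ k; block sizes are [2].

Jordan blocks: (-4, 1), (-4, 1), (-4, 1), (-1, 1), (3, 2)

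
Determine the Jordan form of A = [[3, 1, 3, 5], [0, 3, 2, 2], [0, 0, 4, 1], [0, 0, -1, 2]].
The characteristic polynomial is det(xI - A) = (x - 3)^4, so the eigenvalues are 3 (algebraic multiplicity 4).

For λ = 3: rank(A - 3I) = 2, rank((A - 3I)^2) = 0. The eigenspace has dimension 4 - 2 = 2, so there are 2 Jordan blocks; the rank sequence gives block sizes [2, 2].

Assembling the blocks gives the Jordan form J above.

J = [[3, 1, 0, 0], [0, 3, 0, 0], [0, 0, 3, 1], [0, 0, 0, 3]]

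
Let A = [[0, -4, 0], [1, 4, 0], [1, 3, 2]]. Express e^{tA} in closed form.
e^{tA} = [[(1 - 2*t)*e^{2*t}, -4*t*e^{2*t}, 0], [t*e^{2*t}, (2*t + 1)*e^{2*t}, 0], [t*(t + 2)*e^{2*t}/2, t*(t + 3)*e^{2*t}, e^{2*t}]]

A has Jordan form J = [[2, 1, 0], [0, 2, 1], [0, 0, 2]] with A = PJP^{-1}, so e^{tA} = P e^{tJ} P^{-1}.

For a Jordan block J_k(λ), e^{tJ_k(λ)} = e^{λt} · (I + tN + t^2 N^2/2! + ... + t^{k-1} N^{k-1}/(k-1)!) where N is the nilpotent superdiagonal part.

Assembling the blocks and conjugating back gives the entries of e^{tA} as shown above.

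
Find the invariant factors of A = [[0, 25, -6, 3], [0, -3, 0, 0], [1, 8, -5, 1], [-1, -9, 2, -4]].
The Jordan structure of A has elementary divisors (x + 3)^2, (x + 3)^2. Arranging the block sizes at each eigenvalue in decreasing order and taking row products gives the invariant factors.

Invariant factors (smallest first, each dividing the next): (x + 3)^2, (x + 3)^2.

Check: the last factor (x + 3)^2 is the minimal polynomial, and the product (x + 3)^4 is the characteristic polynomial.

(x + 3)^2, (x + 3)^2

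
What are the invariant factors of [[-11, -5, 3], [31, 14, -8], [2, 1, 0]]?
(x - 1)^3

The Jordan structure of A has elementary divisors (x - 1)^3. Arranging the block sizes at each eigenvalue in decreasing order and taking row products gives the invariant factors.

Invariant factors (smallest first, each dividing the next): (x - 1)^3.

Check: the last factor (x - 1)^3 is the minimal polynomial, and the product (x - 1)^3 is the characteristic polynomial.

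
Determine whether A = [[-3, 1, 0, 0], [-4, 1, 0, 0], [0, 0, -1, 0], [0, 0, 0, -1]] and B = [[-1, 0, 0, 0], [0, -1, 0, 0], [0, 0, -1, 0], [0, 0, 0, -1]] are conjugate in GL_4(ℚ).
No.

Both have characteristic polynomial (x + 1)^4, but the minimal polynomial of A is (x + 1)^2 while the minimal polynomial of B is x + 1. The minimal polynomial is a similarity invariant, so A and B are not similar.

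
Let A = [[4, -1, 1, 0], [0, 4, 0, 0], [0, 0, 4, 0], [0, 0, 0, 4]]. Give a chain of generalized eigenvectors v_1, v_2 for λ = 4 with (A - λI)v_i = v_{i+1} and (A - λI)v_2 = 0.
We seek v_1 ∈ ker((A - 4I)^2) \ ker(A - 4I), then set v_{i+1} = (A - 4I) v_i.

One such chain is v_1 = [[2, 1, 2, 0]]^T, v_2 = [[1, 0, 0, 0]]^T. Check: (A - 4I) v_2 = [[0, 0, 0, 0]]^T = 0.

v_1 = [[2, 1, 2, 0]]^T, v_2 = [[1, 0, 0, 0]]^T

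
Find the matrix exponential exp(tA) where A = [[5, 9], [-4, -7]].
e^{tA} = [[(6*t + 1)*e^{-t}, 9*t*e^{-t}], [-4*t*e^{-t}, (1 - 6*t)*e^{-t}]]

A has Jordan form J = [[-1, 1], [0, -1]] with A = PJP^{-1}, so e^{tA} = P e^{tJ} P^{-1}.

For a Jordan block J_k(λ), e^{tJ_k(λ)} = e^{λt} · (I + tN + t^2 N^2/2! + ... + t^{k-1} N^{k-1}/(k-1)!) where N is the nilpotent superdiagonal part.

Assembling the blocks and conjugating back gives the entries of e^{tA} as shown above.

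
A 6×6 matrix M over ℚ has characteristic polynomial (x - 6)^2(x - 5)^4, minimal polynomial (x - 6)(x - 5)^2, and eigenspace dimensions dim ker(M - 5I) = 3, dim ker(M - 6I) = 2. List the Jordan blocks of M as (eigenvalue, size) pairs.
λ = 5: algebraic multiplicity 4 (exponent in χ_M), largest block size 2 (exponent in m_M), 3 blocks (geometric multiplicity). These force block sizes [2, 1, 1].
λ = 6: algebraic multiplicity 2 (exponent in χ_M), largest block size 1 (exponent in m_M), 2 blocks (geometric multiplicity). These force block sizes [1, 1].

Jordan blocks: (5, 2), (5, 1), (5, 1), (6, 1), (6, 1)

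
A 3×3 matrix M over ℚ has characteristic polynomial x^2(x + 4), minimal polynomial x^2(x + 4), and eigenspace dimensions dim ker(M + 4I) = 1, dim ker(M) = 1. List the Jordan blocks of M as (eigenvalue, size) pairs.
λ = -4: algebraic multiplicity 1 (exponent in χ_M), largest block size 1 (exponent in m_M), 1 block (geometric multiplicity). This forces block sizes [1].
λ = 0: algebraic multiplicity 2 (exponent in χ_M), largest block size 2 (exponent in m_M), 1 block (geometric multiplicity). This forces block sizes [2].

Jordan blocks: (-4, 1), (0, 2)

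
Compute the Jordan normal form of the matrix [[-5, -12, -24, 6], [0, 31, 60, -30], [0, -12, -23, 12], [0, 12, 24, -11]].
J = [[-5, 0, 0, 0], [0, -5, 0, 0], [0, 0, 1, 0], [0, 0, 0, 1]]

The characteristic polynomial is det(xI - A) = (x - 1)^2(x + 5)^2, so the eigenvalues are -5 (algebraic multiplicity 2), 1 (algebraic multiplicity 2).

For λ = -5: rank(A + 5I) = 2. The eigenspace has dimension 4 - 2 = 2, so there are 2 Jordan blocks; the rank sequence gives block sizes [1, 1].

For λ = 1: rank(A - I) = 2. The eigenspace has dimension 4 - 2 = 2, so there are 2 Jordan blocks; the rank sequence gives block sizes [1, 1].

Assembling the blocks gives the Jordan form J above.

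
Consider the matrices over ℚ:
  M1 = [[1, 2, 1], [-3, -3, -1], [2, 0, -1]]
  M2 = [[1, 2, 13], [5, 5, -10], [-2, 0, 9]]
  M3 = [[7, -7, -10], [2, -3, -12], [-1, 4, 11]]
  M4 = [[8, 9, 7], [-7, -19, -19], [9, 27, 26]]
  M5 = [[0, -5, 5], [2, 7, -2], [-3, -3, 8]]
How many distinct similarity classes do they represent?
3 classes: {M1}, {M2, M3, M4}, {M5}

Characteristic polynomials: χ_{M1} = (x + 1)^3, χ_{M2} = (x - 5)^3, χ_{M3} = (x - 5)^3, χ_{M4} = (x - 5)^3, χ_{M5} = (x - 5)^3.

{M1}: invariant factors (x + 1)^3.

{M2, M3, M4}: invariant factors (x - 5)^3.

{M5}: invariant factors x - 5, (x - 5)^2.

Matrices are similar if and only if their invariant-factor lists agree; the partition into similarity classes is {M1}, {M2, M3, M4}, {M5}.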